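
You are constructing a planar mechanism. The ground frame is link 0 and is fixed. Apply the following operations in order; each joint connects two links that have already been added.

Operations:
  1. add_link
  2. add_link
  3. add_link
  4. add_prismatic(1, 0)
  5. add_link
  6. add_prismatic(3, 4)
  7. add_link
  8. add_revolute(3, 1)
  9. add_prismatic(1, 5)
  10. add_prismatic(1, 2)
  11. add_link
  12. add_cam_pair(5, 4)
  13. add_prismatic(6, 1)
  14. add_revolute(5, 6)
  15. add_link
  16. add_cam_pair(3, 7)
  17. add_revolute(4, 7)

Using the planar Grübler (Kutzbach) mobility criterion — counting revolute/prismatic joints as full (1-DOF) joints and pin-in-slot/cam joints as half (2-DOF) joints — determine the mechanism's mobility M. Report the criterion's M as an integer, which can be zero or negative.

M = 3

L=1 J1=0 J2=0
add link → L=2 J1=0 J2=0
add link → L=3 J1=0 J2=0
add link → L=4 J1=0 J2=0
P@1,0 dof=1 J1 → L=4 J1=1 J2=0
add link → L=5 J1=1 J2=0
P@3,4 dof=1 J1 → L=5 J1=2 J2=0
add link → L=6 J1=2 J2=0
R@3,1 dof=1 J1 → L=6 J1=3 J2=0
P@1,5 dof=1 J1 → L=6 J1=4 J2=0
P@1,2 dof=1 J1 → L=6 J1=5 J2=0
add link → L=7 J1=5 J2=0
C@5,4 dof=2 J2 → L=7 J1=5 J2=1
P@6,1 dof=1 J1 → L=7 J1=6 J2=1
R@5,6 dof=1 J1 → L=7 J1=7 J2=1
add link → L=8 J1=7 J2=1
C@3,7 dof=2 J2 → L=8 J1=7 J2=2
R@4,7 dof=1 J1 → L=8 J1=8 J2=2
M=3(L−1)−2J1−J2=3·7−2·8−2=3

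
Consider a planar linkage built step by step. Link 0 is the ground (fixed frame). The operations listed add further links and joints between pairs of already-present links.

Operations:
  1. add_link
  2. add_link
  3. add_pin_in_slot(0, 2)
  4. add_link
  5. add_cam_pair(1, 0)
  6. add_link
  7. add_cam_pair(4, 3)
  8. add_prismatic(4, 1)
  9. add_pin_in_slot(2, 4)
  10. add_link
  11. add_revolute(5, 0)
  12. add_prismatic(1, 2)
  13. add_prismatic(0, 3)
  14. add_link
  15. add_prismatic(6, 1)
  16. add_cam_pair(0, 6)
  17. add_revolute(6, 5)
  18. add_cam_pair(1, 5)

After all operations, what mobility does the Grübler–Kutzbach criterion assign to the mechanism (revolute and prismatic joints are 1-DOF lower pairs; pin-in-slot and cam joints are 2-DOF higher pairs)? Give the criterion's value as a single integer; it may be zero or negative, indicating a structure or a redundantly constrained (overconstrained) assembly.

link 0 = ground. State L|J1|J2 = 1|0|0
+link1  2|0|0
+link2  3|0|0
PS(0,2) f=2→J2  3|0|1
+link3  4|0|1
C(1,0) f=2→J2  4|0|2
+link4  5|0|2
C(4,3) f=2→J2  5|0|3
P(4,1) f=1→J1  5|1|3
PS(2,4) f=2→J2  5|1|4
+link5  6|1|4
R(5,0) f=1→J1  6|2|4
P(1,2) f=1→J1  6|3|4
P(0,3) f=1→J1  6|4|4
+link6  7|4|4
P(6,1) f=1→J1  7|5|4
C(0,6) f=2→J2  7|5|5
R(6,5) f=1→J1  7|6|5
C(1,5) f=2→J2  7|6|6
M = 3(7−1)−2·6−6 = 18−12−6 = 0

M = 0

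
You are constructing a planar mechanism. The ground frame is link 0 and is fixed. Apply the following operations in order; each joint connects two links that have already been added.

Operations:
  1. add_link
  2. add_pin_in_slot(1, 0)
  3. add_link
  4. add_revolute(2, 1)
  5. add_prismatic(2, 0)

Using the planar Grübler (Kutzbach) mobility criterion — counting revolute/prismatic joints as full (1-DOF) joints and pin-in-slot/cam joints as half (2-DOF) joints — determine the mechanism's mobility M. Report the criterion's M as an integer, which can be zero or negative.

M = 1

[1;0;0] (link 0 is ground)
L+ [2;0;0]
PS(1,0)∈J2 [2;0;1]
L+ [3;0;1]
R(2,1)∈J1 [3;1;1]
P(2,0)∈J1 [3;2;1]
mobility = 6 − 4 − 1 = 1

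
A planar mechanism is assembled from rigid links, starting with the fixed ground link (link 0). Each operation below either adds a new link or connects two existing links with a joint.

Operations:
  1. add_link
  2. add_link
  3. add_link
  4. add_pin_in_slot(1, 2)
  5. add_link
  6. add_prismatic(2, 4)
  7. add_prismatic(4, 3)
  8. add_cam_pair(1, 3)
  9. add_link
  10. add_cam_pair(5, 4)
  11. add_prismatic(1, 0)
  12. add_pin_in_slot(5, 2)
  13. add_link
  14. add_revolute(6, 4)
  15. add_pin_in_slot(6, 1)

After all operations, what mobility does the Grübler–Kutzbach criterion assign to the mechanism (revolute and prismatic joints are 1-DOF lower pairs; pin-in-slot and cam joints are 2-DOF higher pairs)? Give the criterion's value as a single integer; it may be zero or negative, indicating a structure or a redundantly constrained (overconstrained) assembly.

M = 5

L=1 J1=0 J2=0
add link → L=2 J1=0 J2=0
add link → L=3 J1=0 J2=0
add link → L=4 J1=0 J2=0
PS@1,2 dof=2 J2 → L=4 J1=0 J2=1
add link → L=5 J1=0 J2=1
P@2,4 dof=1 J1 → L=5 J1=1 J2=1
P@4,3 dof=1 J1 → L=5 J1=2 J2=1
C@1,3 dof=2 J2 → L=5 J1=2 J2=2
add link → L=6 J1=2 J2=2
C@5,4 dof=2 J2 → L=6 J1=2 J2=3
P@1,0 dof=1 J1 → L=6 J1=3 J2=3
PS@5,2 dof=2 J2 → L=6 J1=3 J2=4
add link → L=7 J1=3 J2=4
R@6,4 dof=1 J1 → L=7 J1=4 J2=4
PS@6,1 dof=2 J2 → L=7 J1=4 J2=5
M=3(L−1)−2J1−J2=3·6−2·4−5=5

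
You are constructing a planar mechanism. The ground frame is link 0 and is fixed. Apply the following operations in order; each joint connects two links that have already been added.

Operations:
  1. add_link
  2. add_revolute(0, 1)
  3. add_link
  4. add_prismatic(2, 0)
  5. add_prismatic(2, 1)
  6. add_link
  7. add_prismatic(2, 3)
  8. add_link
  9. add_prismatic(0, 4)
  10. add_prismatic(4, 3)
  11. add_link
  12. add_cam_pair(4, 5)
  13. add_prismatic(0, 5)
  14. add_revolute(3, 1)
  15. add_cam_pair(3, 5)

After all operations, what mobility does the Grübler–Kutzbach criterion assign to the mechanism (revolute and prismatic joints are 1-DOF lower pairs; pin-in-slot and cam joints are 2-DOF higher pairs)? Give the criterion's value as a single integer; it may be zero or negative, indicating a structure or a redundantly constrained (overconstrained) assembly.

M = -3

(L,J1,J2)=(1,0,0); link0 fixed
link1: (2,0,0)
R 0-1 [J1]: (2,1,0)
link2: (3,1,0)
P 2-0 [J1]: (3,2,0)
P 2-1 [J1]: (3,3,0)
link3: (4,3,0)
P 2-3 [J1]: (4,4,0)
link4: (5,4,0)
P 0-4 [J1]: (5,5,0)
P 4-3 [J1]: (5,6,0)
link5: (6,6,0)
C 4-5 [J2]: (6,6,1)
P 0-5 [J1]: (6,7,1)
R 3-1 [J1]: (6,8,1)
C 3-5 [J2]: (6,8,2)
Grübler: 3·5 − 2·8 − 2 = -3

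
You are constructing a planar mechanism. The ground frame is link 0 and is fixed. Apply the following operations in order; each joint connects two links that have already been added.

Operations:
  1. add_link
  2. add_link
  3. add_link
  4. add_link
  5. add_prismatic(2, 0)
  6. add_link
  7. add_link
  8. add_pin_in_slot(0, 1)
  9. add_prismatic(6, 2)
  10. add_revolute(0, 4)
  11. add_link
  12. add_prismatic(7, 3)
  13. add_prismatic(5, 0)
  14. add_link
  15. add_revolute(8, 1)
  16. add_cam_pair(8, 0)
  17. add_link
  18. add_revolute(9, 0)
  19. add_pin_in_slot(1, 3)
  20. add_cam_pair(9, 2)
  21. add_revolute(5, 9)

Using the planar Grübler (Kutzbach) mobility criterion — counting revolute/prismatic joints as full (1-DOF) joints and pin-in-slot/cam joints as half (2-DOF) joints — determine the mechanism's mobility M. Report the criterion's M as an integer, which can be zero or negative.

M = 7

(L,J1,J2)=(1,0,0); link0 fixed
link1: (2,0,0)
link2: (3,0,0)
link3: (4,0,0)
link4: (5,0,0)
P 2-0 [J1]: (5,1,0)
link5: (6,1,0)
link6: (7,1,0)
PS 0-1 [J2]: (7,1,1)
P 6-2 [J1]: (7,2,1)
R 0-4 [J1]: (7,3,1)
link7: (8,3,1)
P 7-3 [J1]: (8,4,1)
P 5-0 [J1]: (8,5,1)
link8: (9,5,1)
R 8-1 [J1]: (9,6,1)
C 8-0 [J2]: (9,6,2)
link9: (10,6,2)
R 9-0 [J1]: (10,7,2)
PS 1-3 [J2]: (10,7,3)
C 9-2 [J2]: (10,7,4)
R 5-9 [J1]: (10,8,4)
Grübler: 3·9 − 2·8 − 4 = 7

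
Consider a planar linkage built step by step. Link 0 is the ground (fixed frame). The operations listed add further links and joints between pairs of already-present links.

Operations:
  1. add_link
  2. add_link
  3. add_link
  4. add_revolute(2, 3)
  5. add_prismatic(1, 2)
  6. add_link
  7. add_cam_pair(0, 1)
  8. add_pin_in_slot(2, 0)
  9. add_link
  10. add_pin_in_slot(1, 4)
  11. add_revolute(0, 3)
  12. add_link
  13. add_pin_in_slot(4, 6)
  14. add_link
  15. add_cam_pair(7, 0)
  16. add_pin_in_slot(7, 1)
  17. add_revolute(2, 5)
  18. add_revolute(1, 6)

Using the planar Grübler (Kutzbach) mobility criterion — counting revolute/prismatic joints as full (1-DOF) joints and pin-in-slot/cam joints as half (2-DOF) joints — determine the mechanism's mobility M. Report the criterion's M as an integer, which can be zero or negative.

M = 5

link 0 = ground. State L|J1|J2 = 1|0|0
+link1  2|0|0
+link2  3|0|0
+link3  4|0|0
R(2,3) f=1→J1  4|1|0
P(1,2) f=1→J1  4|2|0
+link4  5|2|0
C(0,1) f=2→J2  5|2|1
PS(2,0) f=2→J2  5|2|2
+link5  6|2|2
PS(1,4) f=2→J2  6|2|3
R(0,3) f=1→J1  6|3|3
+link6  7|3|3
PS(4,6) f=2→J2  7|3|4
+link7  8|3|4
C(7,0) f=2→J2  8|3|5
PS(7,1) f=2→J2  8|3|6
R(2,5) f=1→J1  8|4|6
R(1,6) f=1→J1  8|5|6
M = 3(8−1)−2·5−6 = 21−10−6 = 5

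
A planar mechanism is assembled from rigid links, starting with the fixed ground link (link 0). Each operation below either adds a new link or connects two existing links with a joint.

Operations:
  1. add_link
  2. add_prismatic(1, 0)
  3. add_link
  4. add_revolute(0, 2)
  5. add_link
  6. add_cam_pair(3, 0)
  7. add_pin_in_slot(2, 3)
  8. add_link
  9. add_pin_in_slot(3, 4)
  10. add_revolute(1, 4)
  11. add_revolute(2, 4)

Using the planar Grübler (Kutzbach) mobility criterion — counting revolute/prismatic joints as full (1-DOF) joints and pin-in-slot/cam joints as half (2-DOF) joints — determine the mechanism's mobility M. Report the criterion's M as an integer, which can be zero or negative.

[1;0;0] (link 0 is ground)
L+ [2;0;0]
P(1,0)∈J1 [2;1;0]
L+ [3;1;0]
R(0,2)∈J1 [3;2;0]
L+ [4;2;0]
C(3,0)∈J2 [4;2;1]
PS(2,3)∈J2 [4;2;2]
L+ [5;2;2]
PS(3,4)∈J2 [5;2;3]
R(1,4)∈J1 [5;3;3]
R(2,4)∈J1 [5;4;3]
mobility = 12 − 8 − 3 = 1

M = 1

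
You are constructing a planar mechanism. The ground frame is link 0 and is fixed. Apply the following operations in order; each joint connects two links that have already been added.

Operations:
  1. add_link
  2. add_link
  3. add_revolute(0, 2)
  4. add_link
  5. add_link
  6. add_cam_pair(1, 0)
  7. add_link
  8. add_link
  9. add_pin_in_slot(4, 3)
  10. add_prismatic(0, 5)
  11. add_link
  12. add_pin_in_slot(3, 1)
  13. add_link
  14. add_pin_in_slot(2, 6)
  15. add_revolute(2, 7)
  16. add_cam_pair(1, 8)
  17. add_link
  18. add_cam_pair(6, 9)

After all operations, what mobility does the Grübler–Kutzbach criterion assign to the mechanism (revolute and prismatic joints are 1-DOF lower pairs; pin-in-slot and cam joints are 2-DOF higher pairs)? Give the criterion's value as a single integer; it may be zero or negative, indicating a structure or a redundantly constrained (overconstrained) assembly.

L=1 J1=0 J2=0
add link → L=2 J1=0 J2=0
add link → L=3 J1=0 J2=0
R@0,2 dof=1 J1 → L=3 J1=1 J2=0
add link → L=4 J1=1 J2=0
add link → L=5 J1=1 J2=0
C@1,0 dof=2 J2 → L=5 J1=1 J2=1
add link → L=6 J1=1 J2=1
add link → L=7 J1=1 J2=1
PS@4,3 dof=2 J2 → L=7 J1=1 J2=2
P@0,5 dof=1 J1 → L=7 J1=2 J2=2
add link → L=8 J1=2 J2=2
PS@3,1 dof=2 J2 → L=8 J1=2 J2=3
add link → L=9 J1=2 J2=3
PS@2,6 dof=2 J2 → L=9 J1=2 J2=4
R@2,7 dof=1 J1 → L=9 J1=3 J2=4
C@1,8 dof=2 J2 → L=9 J1=3 J2=5
add link → L=10 J1=3 J2=5
C@6,9 dof=2 J2 → L=10 J1=3 J2=6
M=3(L−1)−2J1−J2=3·9−2·3−6=15

M = 15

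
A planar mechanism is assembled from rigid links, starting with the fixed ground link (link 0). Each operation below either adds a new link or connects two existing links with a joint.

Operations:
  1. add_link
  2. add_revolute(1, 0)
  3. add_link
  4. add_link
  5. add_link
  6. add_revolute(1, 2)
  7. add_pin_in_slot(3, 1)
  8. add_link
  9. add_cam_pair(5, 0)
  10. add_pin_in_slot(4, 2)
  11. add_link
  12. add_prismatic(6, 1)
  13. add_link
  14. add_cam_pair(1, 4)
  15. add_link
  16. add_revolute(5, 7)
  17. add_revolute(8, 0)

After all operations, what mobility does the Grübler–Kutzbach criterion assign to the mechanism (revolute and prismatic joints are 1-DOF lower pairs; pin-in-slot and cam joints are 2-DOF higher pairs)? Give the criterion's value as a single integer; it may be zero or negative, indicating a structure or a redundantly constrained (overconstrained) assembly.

M = 10

(L,J1,J2)=(1,0,0); link0 fixed
link1: (2,0,0)
R 1-0 [J1]: (2,1,0)
link2: (3,1,0)
link3: (4,1,0)
link4: (5,1,0)
R 1-2 [J1]: (5,2,0)
PS 3-1 [J2]: (5,2,1)
link5: (6,2,1)
C 5-0 [J2]: (6,2,2)
PS 4-2 [J2]: (6,2,3)
link6: (7,2,3)
P 6-1 [J1]: (7,3,3)
link7: (8,3,3)
C 1-4 [J2]: (8,3,4)
link8: (9,3,4)
R 5-7 [J1]: (9,4,4)
R 8-0 [J1]: (9,5,4)
Grübler: 3·8 − 2·5 − 4 = 10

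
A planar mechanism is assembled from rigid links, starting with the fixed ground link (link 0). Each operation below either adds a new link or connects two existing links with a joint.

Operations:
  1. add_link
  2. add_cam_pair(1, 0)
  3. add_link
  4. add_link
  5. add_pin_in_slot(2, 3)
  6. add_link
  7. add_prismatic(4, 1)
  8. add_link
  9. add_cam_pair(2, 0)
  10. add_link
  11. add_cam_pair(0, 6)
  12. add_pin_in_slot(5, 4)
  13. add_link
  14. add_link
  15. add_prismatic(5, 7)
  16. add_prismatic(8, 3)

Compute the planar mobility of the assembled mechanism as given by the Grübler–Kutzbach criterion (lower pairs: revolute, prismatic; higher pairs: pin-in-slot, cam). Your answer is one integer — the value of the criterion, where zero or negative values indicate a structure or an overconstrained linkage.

M = 13

(L,J1,J2)=(1,0,0); link0 fixed
link1: (2,0,0)
C 1-0 [J2]: (2,0,1)
link2: (3,0,1)
link3: (4,0,1)
PS 2-3 [J2]: (4,0,2)
link4: (5,0,2)
P 4-1 [J1]: (5,1,2)
link5: (6,1,2)
C 2-0 [J2]: (6,1,3)
link6: (7,1,3)
C 0-6 [J2]: (7,1,4)
PS 5-4 [J2]: (7,1,5)
link7: (8,1,5)
link8: (9,1,5)
P 5-7 [J1]: (9,2,5)
P 8-3 [J1]: (9,3,5)
Grübler: 3·8 − 2·3 − 5 = 13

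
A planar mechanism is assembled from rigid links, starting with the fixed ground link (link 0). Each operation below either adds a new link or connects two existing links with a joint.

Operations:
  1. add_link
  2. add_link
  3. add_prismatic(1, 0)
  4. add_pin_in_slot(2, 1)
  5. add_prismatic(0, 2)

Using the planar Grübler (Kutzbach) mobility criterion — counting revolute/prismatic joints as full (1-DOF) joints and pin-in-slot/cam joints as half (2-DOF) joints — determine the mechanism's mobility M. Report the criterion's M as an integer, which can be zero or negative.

link 0 = ground. State L|J1|J2 = 1|0|0
+link1  2|0|0
+link2  3|0|0
P(1,0) f=1→J1  3|1|0
PS(2,1) f=2→J2  3|1|1
P(0,2) f=1→J1  3|2|1
M = 3(3−1)−2·2−1 = 6−4−1 = 1

M = 1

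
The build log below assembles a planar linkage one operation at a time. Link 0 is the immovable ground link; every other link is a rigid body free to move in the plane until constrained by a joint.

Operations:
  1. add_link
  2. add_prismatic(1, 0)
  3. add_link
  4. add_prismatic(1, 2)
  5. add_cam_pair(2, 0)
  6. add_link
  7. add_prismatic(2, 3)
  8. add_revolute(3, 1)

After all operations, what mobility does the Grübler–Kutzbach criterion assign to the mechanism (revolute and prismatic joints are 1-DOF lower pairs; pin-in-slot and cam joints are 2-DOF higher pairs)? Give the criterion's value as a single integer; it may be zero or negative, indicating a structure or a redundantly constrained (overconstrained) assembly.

ground; <1,0,0>
#1 <2,0,0>
P:1↔0 J1 <2,1,0>
#2 <3,1,0>
P:1↔2 J1 <3,2,0>
C:2↔0 J2 <3,2,1>
#3 <4,2,1>
P:2↔3 J1 <4,3,1>
R:3↔1 J1 <4,4,1>
3×3 − 2×4 − 1×1 = 0

M = 0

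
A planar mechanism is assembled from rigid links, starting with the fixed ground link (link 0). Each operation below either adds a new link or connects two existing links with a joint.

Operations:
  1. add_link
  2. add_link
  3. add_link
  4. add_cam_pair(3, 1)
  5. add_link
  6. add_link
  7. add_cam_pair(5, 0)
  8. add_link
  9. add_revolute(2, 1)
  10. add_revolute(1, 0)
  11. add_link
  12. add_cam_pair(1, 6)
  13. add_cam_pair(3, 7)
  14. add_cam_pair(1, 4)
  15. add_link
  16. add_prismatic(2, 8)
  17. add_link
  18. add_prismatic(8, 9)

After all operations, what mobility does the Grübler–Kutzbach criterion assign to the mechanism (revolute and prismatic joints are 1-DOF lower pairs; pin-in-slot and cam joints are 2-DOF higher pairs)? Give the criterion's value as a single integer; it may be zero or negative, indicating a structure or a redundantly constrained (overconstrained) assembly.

M = 14

L=1 J1=0 J2=0
add link → L=2 J1=0 J2=0
add link → L=3 J1=0 J2=0
add link → L=4 J1=0 J2=0
C@3,1 dof=2 J2 → L=4 J1=0 J2=1
add link → L=5 J1=0 J2=1
add link → L=6 J1=0 J2=1
C@5,0 dof=2 J2 → L=6 J1=0 J2=2
add link → L=7 J1=0 J2=2
R@2,1 dof=1 J1 → L=7 J1=1 J2=2
R@1,0 dof=1 J1 → L=7 J1=2 J2=2
add link → L=8 J1=2 J2=2
C@1,6 dof=2 J2 → L=8 J1=2 J2=3
C@3,7 dof=2 J2 → L=8 J1=2 J2=4
C@1,4 dof=2 J2 → L=8 J1=2 J2=5
add link → L=9 J1=2 J2=5
P@2,8 dof=1 J1 → L=9 J1=3 J2=5
add link → L=10 J1=3 J2=5
P@8,9 dof=1 J1 → L=10 J1=4 J2=5
M=3(L−1)−2J1−J2=3·9−2·4−5=14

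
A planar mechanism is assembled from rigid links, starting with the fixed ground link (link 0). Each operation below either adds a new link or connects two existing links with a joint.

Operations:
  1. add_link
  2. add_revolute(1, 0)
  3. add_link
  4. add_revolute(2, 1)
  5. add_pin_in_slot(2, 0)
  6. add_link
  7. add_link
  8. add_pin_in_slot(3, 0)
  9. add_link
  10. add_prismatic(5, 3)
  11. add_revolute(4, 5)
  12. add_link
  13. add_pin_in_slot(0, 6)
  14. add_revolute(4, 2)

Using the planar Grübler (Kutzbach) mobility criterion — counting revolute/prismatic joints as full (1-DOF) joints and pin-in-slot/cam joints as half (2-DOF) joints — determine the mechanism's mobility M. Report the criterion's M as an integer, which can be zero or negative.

link 0 = ground. State L|J1|J2 = 1|0|0
+link1  2|0|0
R(1,0) f=1→J1  2|1|0
+link2  3|1|0
R(2,1) f=1→J1  3|2|0
PS(2,0) f=2→J2  3|2|1
+link3  4|2|1
+link4  5|2|1
PS(3,0) f=2→J2  5|2|2
+link5  6|2|2
P(5,3) f=1→J1  6|3|2
R(4,5) f=1→J1  6|4|2
+link6  7|4|2
PS(0,6) f=2→J2  7|4|3
R(4,2) f=1→J1  7|5|3
M = 3(7−1)−2·5−3 = 18−10−3 = 5

M = 5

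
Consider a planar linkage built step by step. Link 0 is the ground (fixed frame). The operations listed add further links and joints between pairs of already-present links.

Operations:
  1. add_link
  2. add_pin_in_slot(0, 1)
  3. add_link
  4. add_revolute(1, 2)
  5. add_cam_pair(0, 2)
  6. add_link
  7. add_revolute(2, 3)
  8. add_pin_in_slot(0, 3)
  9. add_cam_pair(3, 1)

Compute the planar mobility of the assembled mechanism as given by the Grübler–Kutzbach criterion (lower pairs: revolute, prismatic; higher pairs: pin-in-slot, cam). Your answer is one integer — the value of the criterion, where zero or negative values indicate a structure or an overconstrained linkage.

[1;0;0] (link 0 is ground)
L+ [2;0;0]
PS(0,1)∈J2 [2;0;1]
L+ [3;0;1]
R(1,2)∈J1 [3;1;1]
C(0,2)∈J2 [3;1;2]
L+ [4;1;2]
R(2,3)∈J1 [4;2;2]
PS(0,3)∈J2 [4;2;3]
C(3,1)∈J2 [4;2;4]
mobility = 9 − 4 − 4 = 1

M = 1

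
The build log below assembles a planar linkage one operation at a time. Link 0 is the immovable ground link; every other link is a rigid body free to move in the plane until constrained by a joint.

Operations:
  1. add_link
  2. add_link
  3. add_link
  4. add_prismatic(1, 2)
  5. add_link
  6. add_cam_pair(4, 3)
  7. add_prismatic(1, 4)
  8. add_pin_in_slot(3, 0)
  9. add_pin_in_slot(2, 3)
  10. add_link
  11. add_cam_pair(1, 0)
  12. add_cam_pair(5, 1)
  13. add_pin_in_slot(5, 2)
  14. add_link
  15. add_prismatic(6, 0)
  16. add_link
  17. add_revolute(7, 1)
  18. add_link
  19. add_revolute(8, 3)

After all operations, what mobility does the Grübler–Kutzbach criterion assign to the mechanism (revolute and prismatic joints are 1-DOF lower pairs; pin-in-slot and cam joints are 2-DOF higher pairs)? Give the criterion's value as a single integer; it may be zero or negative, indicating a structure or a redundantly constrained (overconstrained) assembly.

[1;0;0] (link 0 is ground)
L+ [2;0;0]
L+ [3;0;0]
L+ [4;0;0]
P(1,2)∈J1 [4;1;0]
L+ [5;1;0]
C(4,3)∈J2 [5;1;1]
P(1,4)∈J1 [5;2;1]
PS(3,0)∈J2 [5;2;2]
PS(2,3)∈J2 [5;2;3]
L+ [6;2;3]
C(1,0)∈J2 [6;2;4]
C(5,1)∈J2 [6;2;5]
PS(5,2)∈J2 [6;2;6]
L+ [7;2;6]
P(6,0)∈J1 [7;3;6]
L+ [8;3;6]
R(7,1)∈J1 [8;4;6]
L+ [9;4;6]
R(8,3)∈J1 [9;5;6]
mobility = 24 − 10 − 6 = 8

M = 8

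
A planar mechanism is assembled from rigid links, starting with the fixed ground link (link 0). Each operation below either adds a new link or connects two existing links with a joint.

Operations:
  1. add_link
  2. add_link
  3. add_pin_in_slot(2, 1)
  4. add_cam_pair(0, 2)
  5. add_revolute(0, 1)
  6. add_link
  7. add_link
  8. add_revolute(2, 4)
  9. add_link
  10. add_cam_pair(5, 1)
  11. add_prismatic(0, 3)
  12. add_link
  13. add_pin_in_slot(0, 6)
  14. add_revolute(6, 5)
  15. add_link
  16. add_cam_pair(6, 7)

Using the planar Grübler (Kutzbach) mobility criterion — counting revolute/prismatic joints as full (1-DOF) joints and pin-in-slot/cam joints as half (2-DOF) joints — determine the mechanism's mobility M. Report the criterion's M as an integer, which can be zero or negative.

M = 8

L=1 J1=0 J2=0
add link → L=2 J1=0 J2=0
add link → L=3 J1=0 J2=0
PS@2,1 dof=2 J2 → L=3 J1=0 J2=1
C@0,2 dof=2 J2 → L=3 J1=0 J2=2
R@0,1 dof=1 J1 → L=3 J1=1 J2=2
add link → L=4 J1=1 J2=2
add link → L=5 J1=1 J2=2
R@2,4 dof=1 J1 → L=5 J1=2 J2=2
add link → L=6 J1=2 J2=2
C@5,1 dof=2 J2 → L=6 J1=2 J2=3
P@0,3 dof=1 J1 → L=6 J1=3 J2=3
add link → L=7 J1=3 J2=3
PS@0,6 dof=2 J2 → L=7 J1=3 J2=4
R@6,5 dof=1 J1 → L=7 J1=4 J2=4
add link → L=8 J1=4 J2=4
C@6,7 dof=2 J2 → L=8 J1=4 J2=5
M=3(L−1)−2J1−J2=3·7−2·4−5=8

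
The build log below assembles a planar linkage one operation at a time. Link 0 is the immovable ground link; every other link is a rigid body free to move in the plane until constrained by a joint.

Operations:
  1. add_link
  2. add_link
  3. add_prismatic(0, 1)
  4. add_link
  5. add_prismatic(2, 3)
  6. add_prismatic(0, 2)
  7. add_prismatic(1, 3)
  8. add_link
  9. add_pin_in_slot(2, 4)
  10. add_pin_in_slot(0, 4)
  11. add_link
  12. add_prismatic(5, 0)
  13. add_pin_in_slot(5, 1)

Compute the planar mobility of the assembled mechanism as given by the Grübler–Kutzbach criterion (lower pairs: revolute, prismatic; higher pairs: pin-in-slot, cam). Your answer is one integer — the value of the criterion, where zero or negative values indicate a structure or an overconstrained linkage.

M = 2

[1;0;0] (link 0 is ground)
L+ [2;0;0]
L+ [3;0;0]
P(0,1)∈J1 [3;1;0]
L+ [4;1;0]
P(2,3)∈J1 [4;2;0]
P(0,2)∈J1 [4;3;0]
P(1,3)∈J1 [4;4;0]
L+ [5;4;0]
PS(2,4)∈J2 [5;4;1]
PS(0,4)∈J2 [5;4;2]
L+ [6;4;2]
P(5,0)∈J1 [6;5;2]
PS(5,1)∈J2 [6;5;3]
mobility = 15 − 10 − 3 = 2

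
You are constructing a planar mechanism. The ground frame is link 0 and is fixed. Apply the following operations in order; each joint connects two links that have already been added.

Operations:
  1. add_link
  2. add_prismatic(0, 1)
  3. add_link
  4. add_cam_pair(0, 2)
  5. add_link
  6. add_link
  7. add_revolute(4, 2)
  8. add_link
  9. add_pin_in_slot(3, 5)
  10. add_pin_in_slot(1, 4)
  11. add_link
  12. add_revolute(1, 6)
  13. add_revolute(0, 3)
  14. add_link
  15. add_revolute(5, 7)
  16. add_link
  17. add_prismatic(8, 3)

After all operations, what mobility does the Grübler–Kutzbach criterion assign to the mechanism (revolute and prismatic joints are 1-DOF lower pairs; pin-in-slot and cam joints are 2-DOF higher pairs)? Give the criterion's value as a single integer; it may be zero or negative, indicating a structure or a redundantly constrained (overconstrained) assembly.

ground; <1,0,0>
#1 <2,0,0>
P:0↔1 J1 <2,1,0>
#2 <3,1,0>
C:0↔2 J2 <3,1,1>
#3 <4,1,1>
#4 <5,1,1>
R:4↔2 J1 <5,2,1>
#5 <6,2,1>
PS:3↔5 J2 <6,2,2>
PS:1↔4 J2 <6,2,3>
#6 <7,2,3>
R:1↔6 J1 <7,3,3>
R:0↔3 J1 <7,4,3>
#7 <8,4,3>
R:5↔7 J1 <8,5,3>
#8 <9,5,3>
P:8↔3 J1 <9,6,3>
3×8 − 2×6 − 1×3 = 9

M = 9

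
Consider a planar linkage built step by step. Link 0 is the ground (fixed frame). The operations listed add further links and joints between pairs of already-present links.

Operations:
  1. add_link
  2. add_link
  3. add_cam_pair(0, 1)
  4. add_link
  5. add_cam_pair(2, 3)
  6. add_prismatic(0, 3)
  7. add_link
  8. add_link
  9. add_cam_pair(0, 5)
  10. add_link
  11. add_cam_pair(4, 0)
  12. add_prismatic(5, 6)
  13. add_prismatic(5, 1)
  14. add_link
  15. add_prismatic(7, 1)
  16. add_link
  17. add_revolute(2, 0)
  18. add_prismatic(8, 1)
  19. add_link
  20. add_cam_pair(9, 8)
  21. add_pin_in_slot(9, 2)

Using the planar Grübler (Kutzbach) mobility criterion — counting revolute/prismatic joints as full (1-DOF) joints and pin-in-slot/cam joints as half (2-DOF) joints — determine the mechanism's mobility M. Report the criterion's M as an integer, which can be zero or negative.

ground; <1,0,0>
#1 <2,0,0>
#2 <3,0,0>
C:0↔1 J2 <3,0,1>
#3 <4,0,1>
C:2↔3 J2 <4,0,2>
P:0↔3 J1 <4,1,2>
#4 <5,1,2>
#5 <6,1,2>
C:0↔5 J2 <6,1,3>
#6 <7,1,3>
C:4↔0 J2 <7,1,4>
P:5↔6 J1 <7,2,4>
P:5↔1 J1 <7,3,4>
#7 <8,3,4>
P:7↔1 J1 <8,4,4>
#8 <9,4,4>
R:2↔0 J1 <9,5,4>
P:8↔1 J1 <9,6,4>
#9 <10,6,4>
C:9↔8 J2 <10,6,5>
PS:9↔2 J2 <10,6,6>
3×9 − 2×6 − 1×6 = 9

M = 9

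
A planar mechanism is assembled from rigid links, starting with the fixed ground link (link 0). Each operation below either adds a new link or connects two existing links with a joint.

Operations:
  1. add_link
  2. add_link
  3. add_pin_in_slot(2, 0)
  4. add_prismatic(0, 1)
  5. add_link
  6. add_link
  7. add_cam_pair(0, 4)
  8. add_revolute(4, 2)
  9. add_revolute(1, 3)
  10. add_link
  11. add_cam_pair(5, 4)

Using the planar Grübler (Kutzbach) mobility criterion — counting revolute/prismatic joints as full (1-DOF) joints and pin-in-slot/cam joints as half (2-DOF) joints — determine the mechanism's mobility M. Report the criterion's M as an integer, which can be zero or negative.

(L,J1,J2)=(1,0,0); link0 fixed
link1: (2,0,0)
link2: (3,0,0)
PS 2-0 [J2]: (3,0,1)
P 0-1 [J1]: (3,1,1)
link3: (4,1,1)
link4: (5,1,1)
C 0-4 [J2]: (5,1,2)
R 4-2 [J1]: (5,2,2)
R 1-3 [J1]: (5,3,2)
link5: (6,3,2)
C 5-4 [J2]: (6,3,3)
Grübler: 3·5 − 2·3 − 3 = 6

M = 6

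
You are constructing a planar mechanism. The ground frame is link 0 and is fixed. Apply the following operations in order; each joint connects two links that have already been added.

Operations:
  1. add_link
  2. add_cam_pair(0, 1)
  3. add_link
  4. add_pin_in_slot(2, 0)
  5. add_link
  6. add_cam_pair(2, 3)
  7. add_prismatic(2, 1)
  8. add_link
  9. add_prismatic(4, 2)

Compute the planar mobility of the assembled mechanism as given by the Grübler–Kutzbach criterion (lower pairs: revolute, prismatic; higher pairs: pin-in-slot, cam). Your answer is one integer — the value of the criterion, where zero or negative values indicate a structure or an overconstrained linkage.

link 0 = ground. State L|J1|J2 = 1|0|0
+link1  2|0|0
C(0,1) f=2→J2  2|0|1
+link2  3|0|1
PS(2,0) f=2→J2  3|0|2
+link3  4|0|2
C(2,3) f=2→J2  4|0|3
P(2,1) f=1→J1  4|1|3
+link4  5|1|3
P(4,2) f=1→J1  5|2|3
M = 3(5−1)−2·2−3 = 12−4−3 = 5

M = 5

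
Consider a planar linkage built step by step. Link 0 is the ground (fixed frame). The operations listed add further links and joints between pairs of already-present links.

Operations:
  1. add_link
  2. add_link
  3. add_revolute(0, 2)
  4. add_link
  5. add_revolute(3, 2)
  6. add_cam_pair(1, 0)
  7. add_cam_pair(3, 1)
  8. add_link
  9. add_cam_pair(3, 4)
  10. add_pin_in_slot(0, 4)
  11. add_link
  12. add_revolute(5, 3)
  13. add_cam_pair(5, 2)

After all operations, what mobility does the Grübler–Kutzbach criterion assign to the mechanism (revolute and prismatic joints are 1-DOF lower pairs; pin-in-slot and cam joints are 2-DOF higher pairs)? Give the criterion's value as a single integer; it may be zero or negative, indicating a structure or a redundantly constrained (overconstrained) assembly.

M = 4

link 0 = ground. State L|J1|J2 = 1|0|0
+link1  2|0|0
+link2  3|0|0
R(0,2) f=1→J1  3|1|0
+link3  4|1|0
R(3,2) f=1→J1  4|2|0
C(1,0) f=2→J2  4|2|1
C(3,1) f=2→J2  4|2|2
+link4  5|2|2
C(3,4) f=2→J2  5|2|3
PS(0,4) f=2→J2  5|2|4
+link5  6|2|4
R(5,3) f=1→J1  6|3|4
C(5,2) f=2→J2  6|3|5
M = 3(6−1)−2·3−5 = 15−6−5 = 4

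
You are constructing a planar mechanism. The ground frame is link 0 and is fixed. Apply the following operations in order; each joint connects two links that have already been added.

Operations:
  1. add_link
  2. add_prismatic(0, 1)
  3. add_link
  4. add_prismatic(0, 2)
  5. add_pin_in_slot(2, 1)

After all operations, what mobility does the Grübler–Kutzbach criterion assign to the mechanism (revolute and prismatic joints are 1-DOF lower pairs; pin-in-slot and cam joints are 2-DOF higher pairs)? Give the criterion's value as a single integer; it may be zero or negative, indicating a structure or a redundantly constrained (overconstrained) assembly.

L=1 J1=0 J2=0
add link → L=2 J1=0 J2=0
P@0,1 dof=1 J1 → L=2 J1=1 J2=0
add link → L=3 J1=1 J2=0
P@0,2 dof=1 J1 → L=3 J1=2 J2=0
PS@2,1 dof=2 J2 → L=3 J1=2 J2=1
M=3(L−1)−2J1−J2=3·2−2·2−1=1

M = 1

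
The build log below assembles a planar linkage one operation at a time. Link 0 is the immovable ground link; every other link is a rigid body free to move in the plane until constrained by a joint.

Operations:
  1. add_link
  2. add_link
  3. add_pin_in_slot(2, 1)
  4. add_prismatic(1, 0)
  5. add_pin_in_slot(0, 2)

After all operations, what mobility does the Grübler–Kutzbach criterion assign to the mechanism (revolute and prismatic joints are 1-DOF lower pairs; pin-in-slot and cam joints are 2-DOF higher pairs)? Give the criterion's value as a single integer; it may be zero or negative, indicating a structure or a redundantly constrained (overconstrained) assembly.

M = 2

[1;0;0] (link 0 is ground)
L+ [2;0;0]
L+ [3;0;0]
PS(2,1)∈J2 [3;0;1]
P(1,0)∈J1 [3;1;1]
PS(0,2)∈J2 [3;1;2]
mobility = 6 − 2 − 2 = 2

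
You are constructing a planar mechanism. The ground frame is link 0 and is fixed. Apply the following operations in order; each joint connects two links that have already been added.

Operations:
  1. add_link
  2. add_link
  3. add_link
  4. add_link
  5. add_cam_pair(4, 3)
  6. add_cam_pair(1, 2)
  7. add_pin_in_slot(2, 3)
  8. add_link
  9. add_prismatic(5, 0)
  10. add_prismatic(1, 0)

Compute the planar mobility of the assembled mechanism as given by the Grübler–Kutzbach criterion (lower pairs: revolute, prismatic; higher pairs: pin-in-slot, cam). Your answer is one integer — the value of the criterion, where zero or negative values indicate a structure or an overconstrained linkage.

M = 8

(L,J1,J2)=(1,0,0); link0 fixed
link1: (2,0,0)
link2: (3,0,0)
link3: (4,0,0)
link4: (5,0,0)
C 4-3 [J2]: (5,0,1)
C 1-2 [J2]: (5,0,2)
PS 2-3 [J2]: (5,0,3)
link5: (6,0,3)
P 5-0 [J1]: (6,1,3)
P 1-0 [J1]: (6,2,3)
Grübler: 3·5 − 2·2 − 3 = 8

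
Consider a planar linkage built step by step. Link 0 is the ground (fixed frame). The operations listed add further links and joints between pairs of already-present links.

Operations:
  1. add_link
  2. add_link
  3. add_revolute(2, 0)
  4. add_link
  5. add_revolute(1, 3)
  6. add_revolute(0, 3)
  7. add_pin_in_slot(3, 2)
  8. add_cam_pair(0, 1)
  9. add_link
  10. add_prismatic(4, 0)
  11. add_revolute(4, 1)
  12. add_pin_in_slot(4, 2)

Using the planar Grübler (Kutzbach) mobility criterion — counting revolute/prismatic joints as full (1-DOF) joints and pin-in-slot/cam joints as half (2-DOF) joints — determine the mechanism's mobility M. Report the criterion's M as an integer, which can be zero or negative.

L=1 J1=0 J2=0
add link → L=2 J1=0 J2=0
add link → L=3 J1=0 J2=0
R@2,0 dof=1 J1 → L=3 J1=1 J2=0
add link → L=4 J1=1 J2=0
R@1,3 dof=1 J1 → L=4 J1=2 J2=0
R@0,3 dof=1 J1 → L=4 J1=3 J2=0
PS@3,2 dof=2 J2 → L=4 J1=3 J2=1
C@0,1 dof=2 J2 → L=4 J1=3 J2=2
add link → L=5 J1=3 J2=2
P@4,0 dof=1 J1 → L=5 J1=4 J2=2
R@4,1 dof=1 J1 → L=5 J1=5 J2=2
PS@4,2 dof=2 J2 → L=5 J1=5 J2=3
M=3(L−1)−2J1−J2=3·4−2·5−3=-1

M = -1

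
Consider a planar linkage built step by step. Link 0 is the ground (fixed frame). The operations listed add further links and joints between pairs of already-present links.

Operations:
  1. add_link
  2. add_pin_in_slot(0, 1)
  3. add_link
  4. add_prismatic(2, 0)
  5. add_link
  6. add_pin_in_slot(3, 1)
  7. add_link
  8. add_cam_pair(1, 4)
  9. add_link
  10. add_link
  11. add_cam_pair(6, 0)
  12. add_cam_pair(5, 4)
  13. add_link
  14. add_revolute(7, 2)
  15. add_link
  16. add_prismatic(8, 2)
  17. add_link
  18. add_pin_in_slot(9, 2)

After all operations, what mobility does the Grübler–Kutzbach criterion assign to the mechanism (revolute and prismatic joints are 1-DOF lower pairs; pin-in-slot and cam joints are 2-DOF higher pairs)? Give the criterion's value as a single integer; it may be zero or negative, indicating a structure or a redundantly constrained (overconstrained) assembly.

M = 15

link 0 = ground. State L|J1|J2 = 1|0|0
+link1  2|0|0
PS(0,1) f=2→J2  2|0|1
+link2  3|0|1
P(2,0) f=1→J1  3|1|1
+link3  4|1|1
PS(3,1) f=2→J2  4|1|2
+link4  5|1|2
C(1,4) f=2→J2  5|1|3
+link5  6|1|3
+link6  7|1|3
C(6,0) f=2→J2  7|1|4
C(5,4) f=2→J2  7|1|5
+link7  8|1|5
R(7,2) f=1→J1  8|2|5
+link8  9|2|5
P(8,2) f=1→J1  9|3|5
+link9  10|3|5
PS(9,2) f=2→J2  10|3|6
M = 3(10−1)−2·3−6 = 27−6−6 = 15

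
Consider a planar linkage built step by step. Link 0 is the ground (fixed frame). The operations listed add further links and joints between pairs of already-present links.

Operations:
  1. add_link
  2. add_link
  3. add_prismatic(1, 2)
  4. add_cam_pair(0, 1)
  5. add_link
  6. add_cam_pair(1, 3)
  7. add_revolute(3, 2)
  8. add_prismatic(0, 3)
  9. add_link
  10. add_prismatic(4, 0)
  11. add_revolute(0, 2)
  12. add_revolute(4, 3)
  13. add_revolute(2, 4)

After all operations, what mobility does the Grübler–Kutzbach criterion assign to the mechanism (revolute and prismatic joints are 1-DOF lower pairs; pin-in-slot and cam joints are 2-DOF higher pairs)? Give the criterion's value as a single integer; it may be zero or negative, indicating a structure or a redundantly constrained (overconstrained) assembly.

M = -4

link 0 = ground. State L|J1|J2 = 1|0|0
+link1  2|0|0
+link2  3|0|0
P(1,2) f=1→J1  3|1|0
C(0,1) f=2→J2  3|1|1
+link3  4|1|1
C(1,3) f=2→J2  4|1|2
R(3,2) f=1→J1  4|2|2
P(0,3) f=1→J1  4|3|2
+link4  5|3|2
P(4,0) f=1→J1  5|4|2
R(0,2) f=1→J1  5|5|2
R(4,3) f=1→J1  5|6|2
R(2,4) f=1→J1  5|7|2
M = 3(5−1)−2·7−2 = 12−14−2 = -4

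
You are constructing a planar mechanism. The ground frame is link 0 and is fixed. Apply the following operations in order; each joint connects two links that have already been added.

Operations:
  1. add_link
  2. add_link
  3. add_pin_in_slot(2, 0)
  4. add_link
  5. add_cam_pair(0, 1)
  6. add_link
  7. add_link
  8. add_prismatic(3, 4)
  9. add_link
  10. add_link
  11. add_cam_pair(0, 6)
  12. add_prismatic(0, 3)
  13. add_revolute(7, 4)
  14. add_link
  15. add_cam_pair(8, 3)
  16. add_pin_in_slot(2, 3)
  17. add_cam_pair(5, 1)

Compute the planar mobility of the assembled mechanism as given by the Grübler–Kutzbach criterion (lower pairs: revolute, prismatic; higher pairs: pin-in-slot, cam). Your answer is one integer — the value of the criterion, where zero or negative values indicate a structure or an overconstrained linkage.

[1;0;0] (link 0 is ground)
L+ [2;0;0]
L+ [3;0;0]
PS(2,0)∈J2 [3;0;1]
L+ [4;0;1]
C(0,1)∈J2 [4;0;2]
L+ [5;0;2]
L+ [6;0;2]
P(3,4)∈J1 [6;1;2]
L+ [7;1;2]
L+ [8;1;2]
C(0,6)∈J2 [8;1;3]
P(0,3)∈J1 [8;2;3]
R(7,4)∈J1 [8;3;3]
L+ [9;3;3]
C(8,3)∈J2 [9;3;4]
PS(2,3)∈J2 [9;3;5]
C(5,1)∈J2 [9;3;6]
mobility = 24 − 6 − 6 = 12

M = 12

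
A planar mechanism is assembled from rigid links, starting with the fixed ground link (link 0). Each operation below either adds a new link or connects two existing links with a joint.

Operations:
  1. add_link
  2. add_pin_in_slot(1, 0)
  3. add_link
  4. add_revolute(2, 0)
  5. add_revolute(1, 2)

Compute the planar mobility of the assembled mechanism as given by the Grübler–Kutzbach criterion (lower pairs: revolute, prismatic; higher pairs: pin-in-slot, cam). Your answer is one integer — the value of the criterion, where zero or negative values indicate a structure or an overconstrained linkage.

M = 1

ground; <1,0,0>
#1 <2,0,0>
PS:1↔0 J2 <2,0,1>
#2 <3,0,1>
R:2↔0 J1 <3,1,1>
R:1↔2 J1 <3,2,1>
3×2 − 2×2 − 1×1 = 1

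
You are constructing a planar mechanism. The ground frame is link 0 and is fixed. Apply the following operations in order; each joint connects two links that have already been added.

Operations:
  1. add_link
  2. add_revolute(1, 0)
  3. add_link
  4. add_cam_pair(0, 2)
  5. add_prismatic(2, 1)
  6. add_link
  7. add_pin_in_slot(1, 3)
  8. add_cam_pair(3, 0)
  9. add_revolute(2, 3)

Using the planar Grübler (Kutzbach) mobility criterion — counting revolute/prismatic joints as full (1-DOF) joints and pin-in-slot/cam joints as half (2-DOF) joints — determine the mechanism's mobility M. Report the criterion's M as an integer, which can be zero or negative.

(L,J1,J2)=(1,0,0); link0 fixed
link1: (2,0,0)
R 1-0 [J1]: (2,1,0)
link2: (3,1,0)
C 0-2 [J2]: (3,1,1)
P 2-1 [J1]: (3,2,1)
link3: (4,2,1)
PS 1-3 [J2]: (4,2,2)
C 3-0 [J2]: (4,2,3)
R 2-3 [J1]: (4,3,3)
Grübler: 3·3 − 2·3 − 3 = 0

M = 0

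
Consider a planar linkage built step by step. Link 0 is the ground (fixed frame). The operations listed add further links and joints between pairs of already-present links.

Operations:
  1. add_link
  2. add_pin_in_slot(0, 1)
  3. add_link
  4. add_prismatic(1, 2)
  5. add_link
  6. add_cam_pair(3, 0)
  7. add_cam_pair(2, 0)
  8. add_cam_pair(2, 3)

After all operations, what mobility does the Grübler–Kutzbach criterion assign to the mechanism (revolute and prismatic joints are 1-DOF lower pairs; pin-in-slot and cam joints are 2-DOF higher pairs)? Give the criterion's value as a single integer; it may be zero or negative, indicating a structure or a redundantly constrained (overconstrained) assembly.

M = 3

[1;0;0] (link 0 is ground)
L+ [2;0;0]
PS(0,1)∈J2 [2;0;1]
L+ [3;0;1]
P(1,2)∈J1 [3;1;1]
L+ [4;1;1]
C(3,0)∈J2 [4;1;2]
C(2,0)∈J2 [4;1;3]
C(2,3)∈J2 [4;1;4]
mobility = 9 − 2 − 4 = 3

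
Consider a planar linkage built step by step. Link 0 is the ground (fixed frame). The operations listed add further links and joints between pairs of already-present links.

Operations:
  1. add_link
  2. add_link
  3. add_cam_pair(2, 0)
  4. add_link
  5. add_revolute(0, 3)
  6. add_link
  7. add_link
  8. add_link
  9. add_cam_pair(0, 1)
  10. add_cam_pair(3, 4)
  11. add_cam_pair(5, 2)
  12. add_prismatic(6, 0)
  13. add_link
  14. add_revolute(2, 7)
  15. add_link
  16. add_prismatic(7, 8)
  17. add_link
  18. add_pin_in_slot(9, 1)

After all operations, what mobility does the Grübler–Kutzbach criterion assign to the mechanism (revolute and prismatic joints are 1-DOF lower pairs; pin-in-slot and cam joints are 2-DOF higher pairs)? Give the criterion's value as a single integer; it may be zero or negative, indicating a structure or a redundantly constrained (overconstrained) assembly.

M = 14

(L,J1,J2)=(1,0,0); link0 fixed
link1: (2,0,0)
link2: (3,0,0)
C 2-0 [J2]: (3,0,1)
link3: (4,0,1)
R 0-3 [J1]: (4,1,1)
link4: (5,1,1)
link5: (6,1,1)
link6: (7,1,1)
C 0-1 [J2]: (7,1,2)
C 3-4 [J2]: (7,1,3)
C 5-2 [J2]: (7,1,4)
P 6-0 [J1]: (7,2,4)
link7: (8,2,4)
R 2-7 [J1]: (8,3,4)
link8: (9,3,4)
P 7-8 [J1]: (9,4,4)
link9: (10,4,4)
PS 9-1 [J2]: (10,4,5)
Grübler: 3·9 − 2·4 − 5 = 14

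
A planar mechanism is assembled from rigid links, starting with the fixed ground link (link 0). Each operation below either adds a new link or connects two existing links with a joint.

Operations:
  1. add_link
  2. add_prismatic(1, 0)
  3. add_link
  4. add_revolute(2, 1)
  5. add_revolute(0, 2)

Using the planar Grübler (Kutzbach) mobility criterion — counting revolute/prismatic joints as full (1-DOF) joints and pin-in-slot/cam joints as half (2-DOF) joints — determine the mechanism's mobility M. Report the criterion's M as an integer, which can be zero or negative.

M = 0

ground; <1,0,0>
#1 <2,0,0>
P:1↔0 J1 <2,1,0>
#2 <3,1,0>
R:2↔1 J1 <3,2,0>
R:0↔2 J1 <3,3,0>
3×2 − 2×3 − 1×0 = 0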